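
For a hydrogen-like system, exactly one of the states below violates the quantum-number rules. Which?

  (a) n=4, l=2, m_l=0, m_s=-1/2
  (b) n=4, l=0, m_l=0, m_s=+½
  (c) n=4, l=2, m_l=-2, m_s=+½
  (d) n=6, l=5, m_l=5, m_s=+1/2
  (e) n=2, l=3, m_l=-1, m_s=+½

(e) has l = 3 ≥ n = 2, violating 0 ≤ l ≤ n−1.
The remaining sets (a), (b), (c), (d) satisfy all four rules.

(e)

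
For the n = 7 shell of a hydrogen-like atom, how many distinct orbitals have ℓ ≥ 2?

45

The n = 7 shell has ℓ = 0 through 6; check each.
Contributions: ℓ=2 → 5; ℓ=3 → 7; ℓ=4 → 9; ℓ=5 → 11; ℓ=6 → 13.
Total orbitals: 5 + 7 + 9 + 11 + 13 = 45.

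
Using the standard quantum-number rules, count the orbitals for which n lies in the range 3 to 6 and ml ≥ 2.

Per-shell orbital counts meeting the constraint:
n=3 → 1; n=4 → 3; n=5 → 6; n=6 → 10.
Total orbitals: 1 + 3 + 6 + 10 = 20.

20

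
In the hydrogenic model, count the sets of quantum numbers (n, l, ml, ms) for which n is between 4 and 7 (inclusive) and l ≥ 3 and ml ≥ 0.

100

Per-shell orbital counts meeting the constraint:
n=4 → 4; n=5 → 9; n=6 → 15; n=7 → 22.
Orbitals: 4 + 9 + 15 + 22 = 50. Including both spin states (ms = ±1/2) gives 2 × 50 = 100 states.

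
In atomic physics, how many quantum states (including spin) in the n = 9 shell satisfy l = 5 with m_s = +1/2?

With n = 9 the allowed l are 0, 1, …, 8.
The (l, m_l) pairs meeting l = 5 give: l=5 → 11.
Orbitals: 11. With m_s fixed to a single value there is one state per orbital, giving 11 states.

11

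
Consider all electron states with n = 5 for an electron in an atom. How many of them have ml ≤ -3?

With n = 5 the allowed l are 0, 1, …, 4.
The (l, ml) pairs meeting ml ≤ -3 give: l=3 → 1; l=4 → 2.
Orbitals: 1 + 2 = 3. Each orbital carries two spin states, so 3 × 2 = 6 states.

6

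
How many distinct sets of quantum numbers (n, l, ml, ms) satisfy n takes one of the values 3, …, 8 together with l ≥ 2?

350

Per-shell orbital counts meeting the constraint:
n=3 → 5; n=4 → 12; n=5 → 21; n=6 → 32; n=7 → 45; n=8 → 60.
Orbitals: 5 + 12 + 21 + 32 + 45 + 60 = 175. Including both spin states (ms = ±1/2) gives 2 × 175 = 350 states.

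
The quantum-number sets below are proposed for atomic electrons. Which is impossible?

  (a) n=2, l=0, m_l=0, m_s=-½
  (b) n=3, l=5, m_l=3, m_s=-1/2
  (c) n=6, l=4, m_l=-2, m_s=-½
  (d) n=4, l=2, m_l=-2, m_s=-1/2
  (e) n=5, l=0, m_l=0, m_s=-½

(b)

(b) has l = 5 ≥ n = 3, violating 0 ≤ l ≤ n−1.
The remaining sets (a), (c), (d), (e) satisfy all four rules.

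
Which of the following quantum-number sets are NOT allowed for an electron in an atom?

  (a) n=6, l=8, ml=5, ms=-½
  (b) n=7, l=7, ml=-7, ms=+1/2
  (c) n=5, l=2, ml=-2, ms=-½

(a) and (b)

(a) has l = 8 ≥ n = 6, violating 0 ≤ l ≤ n−1.
(b) has l = 7 ≥ n = 7, violating 0 ≤ l ≤ n−1.
The remaining set (c) satisfies all four rules.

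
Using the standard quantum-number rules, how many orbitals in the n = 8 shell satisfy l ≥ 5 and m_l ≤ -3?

12

For n = 8, l ranges over 0 … 7.
Orbitals with l ≥ 5 and m_l ≤ -3, by l: l=5 → 3; l=6 → 4; l=7 → 5.
Total orbitals: 3 + 4 + 5 = 12.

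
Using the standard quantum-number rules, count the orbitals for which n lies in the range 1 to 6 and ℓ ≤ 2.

Work shell by shell — for each n, count the (ℓ, m_ℓ) pairs that satisfy ℓ ≤ 2:
n=1 → 1; n=2 → 4; n=3 → 9; n=4 → 9; n=5 → 9; n=6 → 9.
Total orbitals: 1 + 4 + 9 + 9 + 9 + 9 = 41.

41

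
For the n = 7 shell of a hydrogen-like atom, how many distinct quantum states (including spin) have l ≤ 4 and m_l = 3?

Per l-value: l=3 → 1; l=4 → 1.
Orbitals: 1 + 1 = 2. Each orbital carries two spin states, so 2 × 2 = 4 states.

4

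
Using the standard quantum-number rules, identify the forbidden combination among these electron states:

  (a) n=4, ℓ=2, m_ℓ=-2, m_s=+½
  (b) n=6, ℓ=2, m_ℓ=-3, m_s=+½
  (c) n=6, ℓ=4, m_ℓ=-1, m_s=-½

(b)

(b) has |m_ℓ| = 3 > ℓ = 2, violating −ℓ ≤ m_ℓ ≤ ℓ.
The remaining sets (a), (c) satisfy all four rules.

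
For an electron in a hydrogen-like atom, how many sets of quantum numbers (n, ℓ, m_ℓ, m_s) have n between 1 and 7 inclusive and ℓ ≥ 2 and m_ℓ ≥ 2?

70

Go shell by shell, enumerating (ℓ, m_ℓ) with ℓ ≥ 2 and m_ℓ ≥ 2:
n=3 → 1; n=4 → 3; n=5 → 6; n=6 → 10; n=7 → 15.
Orbitals: 1 + 3 + 6 + 10 + 15 = 35. Including both spin states (m_s = ±1/2) gives 2 × 35 = 70 states.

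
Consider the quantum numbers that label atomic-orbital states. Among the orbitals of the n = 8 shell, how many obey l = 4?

The n = 8 shell has l = 0 through 7; check each.
Per l-value: l=4 → 9.
Total orbitals: 9.

9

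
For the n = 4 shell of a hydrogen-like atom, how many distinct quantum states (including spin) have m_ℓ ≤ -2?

The n = 4 shell has ℓ = 0 through 3; check each.
The (ℓ, m_ℓ) pairs meeting m_ℓ ≤ -2 give: ℓ=2 → 1; ℓ=3 → 2.
Orbitals: 1 + 2 = 3. Each orbital carries two spin states, so 3 × 2 = 6 states.

6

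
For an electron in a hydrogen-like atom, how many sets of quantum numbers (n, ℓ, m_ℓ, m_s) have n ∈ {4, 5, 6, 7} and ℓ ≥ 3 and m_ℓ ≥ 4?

Count contributing orbitals for each principal shell:
n=5 → 1; n=6 → 3; n=7 → 6.
Orbitals: 1 + 3 + 6 = 10. Including both spin states (m_s = ±1/2) gives 2 × 10 = 20 states.

20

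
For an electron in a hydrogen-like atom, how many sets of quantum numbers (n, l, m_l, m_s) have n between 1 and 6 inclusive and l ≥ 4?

58

Work shell by shell — for each n, count the (l, m_l) pairs that satisfy l ≥ 4:
n=5 → 9; n=6 → 20.
Orbitals: 9 + 20 = 29. Including both spin states (m_s = ±1/2) gives 2 × 29 = 58 states.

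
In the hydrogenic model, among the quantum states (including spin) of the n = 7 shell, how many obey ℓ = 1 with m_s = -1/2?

The (ℓ, m_ℓ) pairs meeting ℓ = 1 give: ℓ=1 → 3.
Orbitals: 3. With m_s fixed to a single value there is one state per orbital, giving 3 states.

3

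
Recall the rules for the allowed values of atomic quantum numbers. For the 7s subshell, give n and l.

n = 7, l = 0

The leading integer gives n = 7; the letter 's' means l = 0.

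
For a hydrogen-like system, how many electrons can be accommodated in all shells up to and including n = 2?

Total orbitals = 1² + 2² = 5. Doubling for spin gives 10 electrons.

10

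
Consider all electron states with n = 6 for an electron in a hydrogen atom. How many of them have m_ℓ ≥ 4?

The n = 6 shell has ℓ = 0 through 5; check each.
Contributions: ℓ=4 → 1; ℓ=5 → 2.
Orbitals: 1 + 2 = 3. Each orbital carries two spin states, so 3 × 2 = 6 states.

6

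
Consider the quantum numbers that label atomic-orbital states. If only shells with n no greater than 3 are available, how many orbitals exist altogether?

14

Total orbitals = 1² + 2² + 3² = 14.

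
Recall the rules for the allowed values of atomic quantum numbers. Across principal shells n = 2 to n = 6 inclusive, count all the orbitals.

Shell n has n² orbitals: 2²=4 + 3²=9 + 4²=16 + 5²=25 + 6²=36 = 90 orbitals.

90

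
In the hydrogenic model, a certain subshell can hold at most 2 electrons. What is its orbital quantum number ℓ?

2(2ℓ+1) = 2 ⇒ 2ℓ+1 = 1 ⇒ ℓ = 0.

ℓ = 0 (s)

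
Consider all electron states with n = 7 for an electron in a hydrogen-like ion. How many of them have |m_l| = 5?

For n = 7, l ranges over 0 … 6.
The (l, m_l) pairs meeting |m_l| = 5 give: l=5 → 2; l=6 → 2.
Orbitals: 2 + 2 = 4. Each orbital carries two spin states, so 4 × 2 = 8 states.

8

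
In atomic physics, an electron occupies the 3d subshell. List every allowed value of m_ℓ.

-2, -1, 0, 1, 2

The 3d subshell has ℓ = 2, and m_ℓ takes every integer from −ℓ to +ℓ. With ℓ = 2 that gives the 5 values -2, -1, 0, 1, 2.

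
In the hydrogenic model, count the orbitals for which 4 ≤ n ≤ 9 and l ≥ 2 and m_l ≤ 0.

137

Work shell by shell — for each n, count the (l, m_l) pairs that satisfy l ≥ 2 and m_l ≤ 0:
n=4 → 7; n=5 → 12; n=6 → 18; n=7 → 25; n=8 → 33; n=9 → 42.
Total orbitals: 7 + 12 + 18 + 25 + 33 + 42 = 137.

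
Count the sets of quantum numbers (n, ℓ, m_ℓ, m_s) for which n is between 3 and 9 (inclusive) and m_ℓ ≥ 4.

70

Treat each shell separately and count matching orbitals:
n=5 → 1; n=6 → 3; n=7 → 6; n=8 → 10; n=9 → 15.
Orbitals: 1 + 3 + 6 + 10 + 15 = 35. Including both spin states (m_s = ±1/2) gives 2 × 35 = 70 states.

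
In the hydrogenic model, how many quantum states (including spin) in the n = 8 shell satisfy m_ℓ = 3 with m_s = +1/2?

5

Per ℓ-value: ℓ=3 → 1; ℓ=4 → 1; ℓ=5 → 1; ℓ=6 → 1; ℓ=7 → 1.
Orbitals: 1 + 1 + 1 + 1 + 1 = 5. With m_s fixed to a single value there is one state per orbital, giving 5 states.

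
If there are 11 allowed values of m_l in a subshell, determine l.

m_l ranges over 2l+1 integers, so 2l+1 = 11 ⇒ l = 5.

l = 5 (h)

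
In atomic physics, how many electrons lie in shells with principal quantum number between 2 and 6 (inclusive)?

180

Shell n has n² orbitals: 2²=4 + 3²=9 + 4²=16 + 5²=25 + 6²=36 = 90 orbitals.
Two spin states per orbital: 2 × 90 = 180 electrons.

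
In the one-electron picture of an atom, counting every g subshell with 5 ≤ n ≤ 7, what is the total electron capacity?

A g subshell (ℓ = 4) exists for every n ≥ 5, so shells n = 5, 6, 7 each contribute one — 3 subshells.
Since each g subshell holds 2(2·4+1) = 18 electrons, the total is 3 × 18 = 54.

54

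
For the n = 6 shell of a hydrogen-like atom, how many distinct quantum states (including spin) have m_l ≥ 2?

20

For n = 6, l ranges over 0 … 5.
Contributions: l=2 → 1; l=3 → 2; l=4 → 3; l=5 → 4.
Orbitals: 1 + 2 + 3 + 4 = 10. Each orbital carries two spin states, so 10 × 2 = 20 states.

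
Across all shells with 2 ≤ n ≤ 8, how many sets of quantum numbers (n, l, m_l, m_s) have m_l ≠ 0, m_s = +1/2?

Treat each shell separately and count matching orbitals:
n=2 → 2; n=3 → 6; n=4 → 12; n=5 → 20; n=6 → 30; n=7 → 42; n=8 → 56.
Orbitals: 2 + 6 + 12 + 20 + 30 + 42 + 56 = 168. With m_s fixed to +1/2 there is one state per orbital, so 168 states.

168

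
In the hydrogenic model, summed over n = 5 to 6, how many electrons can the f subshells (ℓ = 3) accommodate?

An f subshell (ℓ = 3) exists for every n ≥ 4, so shells n = 5, 6 each contribute one — 2 subshells.
Since each f subshell holds 2(2·3+1) = 14 electrons, the total is 2 × 14 = 28.

28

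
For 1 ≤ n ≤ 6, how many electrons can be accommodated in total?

Total orbitals = 1² + 2² + 3² + 4² + 5² + 6² = 91. Doubling for spin gives 182 electrons.

182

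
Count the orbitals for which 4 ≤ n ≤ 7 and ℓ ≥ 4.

62

Per-shell orbital counts meeting the constraint:
n=5 → 9; n=6 → 20; n=7 → 33.
Total orbitals: 9 + 20 + 33 = 62.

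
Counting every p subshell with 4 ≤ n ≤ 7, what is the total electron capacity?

A p subshell (ℓ = 1) exists for every n ≥ 2, so shells n = 4, 5, 6, 7 each contribute one — 4 subshells.
Since each p subshell holds 2(2·1+1) = 6 electrons, the total is 4 × 6 = 24.

24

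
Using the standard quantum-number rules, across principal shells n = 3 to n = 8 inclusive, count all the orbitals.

199

Shell n has n² orbitals: 3²=9 + 4²=16 + 5²=25 + 6²=36 + 7²=49 + 8²=64 = 199 orbitals.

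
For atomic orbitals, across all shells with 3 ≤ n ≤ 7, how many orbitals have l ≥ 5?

35

Count contributing orbitals for each principal shell:
n=6 → 11; n=7 → 24.
Total orbitals: 11 + 24 = 35.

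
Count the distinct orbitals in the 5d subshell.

A subshell has 2l+1 orbitals; with l = 2, that's 5.

5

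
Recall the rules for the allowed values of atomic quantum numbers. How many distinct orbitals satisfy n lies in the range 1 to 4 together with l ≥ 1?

26

For each n in the range, tally the orbitals obeying l ≥ 1:
n=2 → 3; n=3 → 8; n=4 → 15.
Total orbitals: 3 + 8 + 15 = 26.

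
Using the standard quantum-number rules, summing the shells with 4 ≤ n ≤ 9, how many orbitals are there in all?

271

Shell n has n² orbitals: 4²=16 + 5²=25 + 6²=36 + 7²=49 + 8²=64 + 9²=81 = 271 orbitals.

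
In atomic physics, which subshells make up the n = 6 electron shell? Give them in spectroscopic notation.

For n = 6, l runs from 0 to 5. In spectroscopic notation l = 0,1,2,… ↔ s,p,d,f,g,h,i, so the subshells are 6s, 6p, 6d, 6f, 6g, 6h.

6s, 6p, 6d, 6f, 6g, 6h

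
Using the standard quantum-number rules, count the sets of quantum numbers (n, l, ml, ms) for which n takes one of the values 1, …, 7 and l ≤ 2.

100

Per-shell orbital counts meeting the constraint:
n=1 → 1; n=2 → 4; n=3 → 9; n=4 → 9; n=5 → 9; n=6 → 9; n=7 → 9.
Orbitals: 1 + 4 + 9 + 9 + 9 + 9 + 9 = 50. Including both spin states (ms = ±1/2) gives 2 × 50 = 100 states.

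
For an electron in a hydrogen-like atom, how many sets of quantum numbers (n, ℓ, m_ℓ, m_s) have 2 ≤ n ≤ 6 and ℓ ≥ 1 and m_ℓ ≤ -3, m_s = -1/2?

10

Go shell by shell, enumerating (ℓ, m_ℓ) with ℓ ≥ 1 and m_ℓ ≤ -3:
n=4 → 1; n=5 → 3; n=6 → 6.
Orbitals: 1 + 3 + 6 = 10. With m_s fixed to -1/2 there is one state per orbital, so 10 states.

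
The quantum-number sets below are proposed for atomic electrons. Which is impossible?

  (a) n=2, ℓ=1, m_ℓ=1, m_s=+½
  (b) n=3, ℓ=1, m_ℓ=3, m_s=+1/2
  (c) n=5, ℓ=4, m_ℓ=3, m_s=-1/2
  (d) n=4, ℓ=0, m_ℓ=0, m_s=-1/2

(b) has |m_ℓ| = 3 > ℓ = 1, violating −ℓ ≤ m_ℓ ≤ ℓ.
The remaining sets (a), (c), (d) satisfy all four rules.

(b)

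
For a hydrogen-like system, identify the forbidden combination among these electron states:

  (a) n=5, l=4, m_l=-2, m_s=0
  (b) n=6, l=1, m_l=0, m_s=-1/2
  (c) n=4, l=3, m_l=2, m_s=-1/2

(a)

(a) has m_s = 0, but an electron's spin must be ±1/2.
The remaining sets (b), (c) satisfy all four rules.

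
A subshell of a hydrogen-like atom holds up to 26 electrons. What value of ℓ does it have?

ℓ = 6

2(2ℓ+1) = 26 ⇒ 2ℓ+1 = 13 ⇒ ℓ = 6.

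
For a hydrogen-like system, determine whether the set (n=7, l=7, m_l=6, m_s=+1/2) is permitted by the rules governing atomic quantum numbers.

The orbital quantum number must satisfy 0 ≤ l ≤ n−1. With n = 7 the allowed l values are 0, 1, 2, 3, 4, 5, 6, so l = 7 is out of range.

Not allowed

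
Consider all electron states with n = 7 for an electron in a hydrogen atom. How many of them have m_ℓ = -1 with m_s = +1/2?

6

For n = 7, ℓ ranges over 0 … 6.
The (ℓ, m_ℓ) pairs meeting m_ℓ = -1 give: ℓ=1 → 1; ℓ=2 → 1; ℓ=3 → 1; ℓ=4 → 1; ℓ=5 → 1; ℓ=6 → 1.
Orbitals: 1 + 1 + 1 + 1 + 1 + 1 = 6. With m_s fixed to a single value there is one state per orbital, giving 6 states.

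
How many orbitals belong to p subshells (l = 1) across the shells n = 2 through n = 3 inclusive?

6

A p subshell (l = 1) exists for every n ≥ 2, so shells n = 2, 3 each contribute one — 2 subshells.
Since each p subshell has 2·1+1 = 3 orbitals, the total is 2 × 3 = 6.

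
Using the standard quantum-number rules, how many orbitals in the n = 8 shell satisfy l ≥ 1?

63

The (l, m_l) pairs meeting l ≥ 1 give: l=1 → 3; l=2 → 5; l=3 → 7; l=4 → 9; l=5 → 11; l=6 → 13; l=7 → 15.
Total orbitals: 3 + 5 + 7 + 9 + 11 + 13 + 15 = 63.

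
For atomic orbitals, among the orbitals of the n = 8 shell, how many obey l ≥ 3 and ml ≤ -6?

With n = 8 the allowed l are 0, 1, …, 7.
Contributions: l=6 → 1; l=7 → 2.
Total orbitals: 1 + 2 = 3.

3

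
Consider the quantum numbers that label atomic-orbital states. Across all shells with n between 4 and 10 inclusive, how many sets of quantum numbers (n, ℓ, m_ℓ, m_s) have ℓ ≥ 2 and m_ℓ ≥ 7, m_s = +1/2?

10

Per-shell orbital counts meeting the constraint:
n=8 → 1; n=9 → 3; n=10 → 6.
Orbitals: 1 + 3 + 6 = 10. With m_s fixed to +1/2 there is one state per orbital, so 10 states.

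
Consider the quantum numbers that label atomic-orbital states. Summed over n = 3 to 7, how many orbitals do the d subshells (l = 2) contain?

A d subshell (l = 2) exists for every n ≥ 3, so shells n = 3, 4, 5, 6, 7 each contribute one — 5 subshells.
Since each d subshell has 2·2+1 = 5 orbitals, the total is 5 × 5 = 25.

25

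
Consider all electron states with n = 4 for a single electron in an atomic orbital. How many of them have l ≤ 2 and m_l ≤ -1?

6

Contributions: l=1 → 1; l=2 → 2.
Orbitals: 1 + 2 = 3. Each orbital carries two spin states, so 3 × 2 = 6 states.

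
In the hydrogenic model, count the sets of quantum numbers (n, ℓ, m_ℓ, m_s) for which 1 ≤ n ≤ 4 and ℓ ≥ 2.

34

For each n in the range, tally the orbitals obeying ℓ ≥ 2:
n=3 → 5; n=4 → 12.
Orbitals: 5 + 12 = 17. Including both spin states (m_s = ±1/2) gives 2 × 17 = 34 states.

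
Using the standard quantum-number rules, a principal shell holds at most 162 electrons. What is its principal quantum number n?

2n² = 162 ⇒ n² = 81 ⇒ n = 9.

n = 9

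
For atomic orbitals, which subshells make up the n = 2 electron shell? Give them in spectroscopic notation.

2s, 2p

For n = 2, ℓ runs from 0 to 1. In spectroscopic notation ℓ = 0,1,2,… ↔ s,p,d,f,g,h,i, so the subshells are 2s, 2p.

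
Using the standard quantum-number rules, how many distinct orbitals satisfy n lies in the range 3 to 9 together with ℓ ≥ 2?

Per-shell orbital counts meeting the constraint:
n=3 → 5; n=4 → 12; n=5 → 21; n=6 → 32; n=7 → 45; n=8 → 60; n=9 → 77.
Total orbitals: 5 + 12 + 21 + 32 + 45 + 60 + 77 = 252.

252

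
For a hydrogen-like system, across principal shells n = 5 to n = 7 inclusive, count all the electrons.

220

Shell n has n² orbitals: 5²=25 + 6²=36 + 7²=49 = 110 orbitals.
Two spin states per orbital: 2 × 110 = 220 electrons.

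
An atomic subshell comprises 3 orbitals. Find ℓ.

ℓ = 1

2ℓ+1 = 3 gives ℓ = 1.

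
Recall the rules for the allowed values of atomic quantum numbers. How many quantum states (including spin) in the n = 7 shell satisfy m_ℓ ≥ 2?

30

With n = 7 the allowed ℓ are 0, 1, …, 6.
Contributions: ℓ=2 → 1; ℓ=3 → 2; ℓ=4 → 3; ℓ=5 → 4; ℓ=6 → 5.
Orbitals: 1 + 2 + 3 + 4 + 5 = 15. Each orbital carries two spin states, so 15 × 2 = 30 states.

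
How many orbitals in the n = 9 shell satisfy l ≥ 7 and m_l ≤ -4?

Per l-value: l=7 → 4; l=8 → 5.
Total orbitals: 4 + 5 = 9.

9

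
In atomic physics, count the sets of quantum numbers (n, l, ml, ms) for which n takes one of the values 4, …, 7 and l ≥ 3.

Go shell by shell, enumerating (l, ml) with l ≥ 3:
n=4 → 7; n=5 → 16; n=6 → 27; n=7 → 40.
Orbitals: 7 + 16 + 27 + 40 = 90. Including both spin states (ms = ±1/2) gives 2 × 90 = 180 states.

180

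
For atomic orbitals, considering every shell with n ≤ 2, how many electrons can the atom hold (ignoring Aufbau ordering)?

10

Total orbitals = 1² + 2² = 5. Doubling for spin gives 10 electrons.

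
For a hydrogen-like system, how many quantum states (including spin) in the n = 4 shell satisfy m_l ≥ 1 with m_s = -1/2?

6

With n = 4 the allowed l are 0, 1, …, 3.
Per l-value: l=1 → 1; l=2 → 2; l=3 → 3.
Orbitals: 1 + 2 + 3 = 6. With m_s fixed to a single value there is one state per orbital, giving 6 states.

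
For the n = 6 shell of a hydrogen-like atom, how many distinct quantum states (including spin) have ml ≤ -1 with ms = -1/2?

The n = 6 shell has l = 0 through 5; check each.
Contributions: l=1 → 1; l=2 → 2; l=3 → 3; l=4 → 4; l=5 → 5.
Orbitals: 1 + 2 + 3 + 4 + 5 = 15. With ms fixed to a single value there is one state per orbital, giving 15 states.

15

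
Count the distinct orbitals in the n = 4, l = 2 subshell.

5

A subshell has 2l+1 orbitals; with l = 2, that's 5.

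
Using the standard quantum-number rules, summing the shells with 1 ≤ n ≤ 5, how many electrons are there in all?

Shell n has n² orbitals: 1²=1 + 2²=4 + 3²=9 + 4²=16 + 5²=25 = 55 orbitals.
Two spin states per orbital: 2 × 55 = 110 electrons.

110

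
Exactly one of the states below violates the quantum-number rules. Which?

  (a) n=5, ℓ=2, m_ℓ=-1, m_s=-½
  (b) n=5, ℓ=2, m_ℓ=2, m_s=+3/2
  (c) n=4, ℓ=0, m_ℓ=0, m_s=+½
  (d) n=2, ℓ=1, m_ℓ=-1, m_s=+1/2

(b) has m_s = +3/2, but an electron's spin must be ±1/2.
The remaining sets (a), (c), (d) satisfy all four rules.

(b)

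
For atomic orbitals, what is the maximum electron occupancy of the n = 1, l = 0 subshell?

2

A subshell with l = 0 has 2l+1 = 1 orbital, each holding 2 electrons (spin ±1/2), so 1 × 2 = 2.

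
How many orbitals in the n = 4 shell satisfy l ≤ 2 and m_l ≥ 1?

Go through l = 0, …, 3 (the values permitted for n = 4).
The (l, m_l) pairs meeting l ≤ 2 and m_l ≥ 1 give: l=1 → 1; l=2 → 2.
Total orbitals: 1 + 2 = 3.

3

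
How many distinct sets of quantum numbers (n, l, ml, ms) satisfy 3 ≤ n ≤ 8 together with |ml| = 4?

Go shell by shell, enumerating (l, ml) with |ml| = 4:
n=5 → 2; n=6 → 4; n=7 → 6; n=8 → 8.
Orbitals: 2 + 4 + 6 + 8 = 20. Including both spin states (ms = ±1/2) gives 2 × 20 = 40 states.

40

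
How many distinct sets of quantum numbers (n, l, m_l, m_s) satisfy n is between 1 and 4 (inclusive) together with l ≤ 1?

Count contributing orbitals for each principal shell:
n=1 → 1; n=2 → 4; n=3 → 4; n=4 → 4.
Orbitals: 1 + 4 + 4 + 4 = 13. Including both spin states (m_s = ±1/2) gives 2 × 13 = 26 states.

26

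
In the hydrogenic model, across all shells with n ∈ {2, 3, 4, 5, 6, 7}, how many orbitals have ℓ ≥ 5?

For each n in the range, tally the orbitals obeying ℓ ≥ 5:
n=6 → 11; n=7 → 24.
Total orbitals: 11 + 24 = 35.

35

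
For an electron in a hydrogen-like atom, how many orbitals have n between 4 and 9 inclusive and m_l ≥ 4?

For each n in the range, tally the orbitals obeying m_l ≥ 4:
n=5 → 1; n=6 → 3; n=7 → 6; n=8 → 10; n=9 → 15.
Total orbitals: 1 + 3 + 6 + 10 + 15 = 35.

35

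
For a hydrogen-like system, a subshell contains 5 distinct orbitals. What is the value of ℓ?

2ℓ+1 = 5 gives ℓ = 2.

ℓ = 2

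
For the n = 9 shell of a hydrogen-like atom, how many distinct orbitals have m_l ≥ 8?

1

Contributions: l=8 → 1.
Total orbitals: 1.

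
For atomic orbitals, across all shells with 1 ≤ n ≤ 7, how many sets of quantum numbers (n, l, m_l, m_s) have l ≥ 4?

Per-shell orbital counts meeting the constraint:
n=5 → 9; n=6 → 20; n=7 → 33.
Orbitals: 9 + 20 + 33 = 62. Including both spin states (m_s = ±1/2) gives 2 × 62 = 124 states.

124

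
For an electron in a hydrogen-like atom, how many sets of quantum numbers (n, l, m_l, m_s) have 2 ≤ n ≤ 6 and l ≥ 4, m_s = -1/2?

29

Go shell by shell, enumerating (l, m_l) with l ≥ 4:
n=5 → 9; n=6 → 20.
Orbitals: 9 + 20 = 29. With m_s fixed to -1/2 there is one state per orbital, so 29 states.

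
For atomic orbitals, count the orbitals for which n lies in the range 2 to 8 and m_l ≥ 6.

4

Treat each shell separately and count matching orbitals:
n=7 → 1; n=8 → 3.
Total orbitals: 1 + 3 = 4.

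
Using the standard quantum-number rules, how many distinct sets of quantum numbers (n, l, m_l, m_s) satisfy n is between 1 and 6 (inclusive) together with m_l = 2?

20

Treat each shell separately and count matching orbitals:
n=3 → 1; n=4 → 2; n=5 → 3; n=6 → 4.
Orbitals: 1 + 2 + 3 + 4 = 10. Including both spin states (m_s = ±1/2) gives 2 × 10 = 20 states.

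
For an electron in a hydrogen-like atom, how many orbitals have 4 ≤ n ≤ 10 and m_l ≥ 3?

84

Work shell by shell — for each n, count the (l, m_l) pairs that satisfy m_l ≥ 3:
n=4 → 1; n=5 → 3; n=6 → 6; n=7 → 10; n=8 → 15; n=9 → 21; n=10 → 28.
Total orbitals: 1 + 3 + 6 + 10 + 15 + 21 + 28 = 84.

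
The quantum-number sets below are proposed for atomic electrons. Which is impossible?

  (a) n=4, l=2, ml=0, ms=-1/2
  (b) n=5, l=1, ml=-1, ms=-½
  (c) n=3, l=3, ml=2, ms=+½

(c) has l = 3 ≥ n = 3, violating 0 ≤ l ≤ n−1.
The remaining sets (a), (b) satisfy all four rules.

(c)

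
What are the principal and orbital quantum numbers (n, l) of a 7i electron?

The leading integer gives n = 7; the letter 'i' means l = 6.

n = 7, l = 6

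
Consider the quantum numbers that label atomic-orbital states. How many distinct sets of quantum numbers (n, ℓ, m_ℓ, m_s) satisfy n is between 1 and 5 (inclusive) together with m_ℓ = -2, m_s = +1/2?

Work shell by shell — for each n, count the (ℓ, m_ℓ) pairs that satisfy m_ℓ = -2:
n=3 → 1; n=4 → 2; n=5 → 3.
Orbitals: 1 + 2 + 3 = 6. With m_s fixed to +1/2 there is one state per orbital, so 6 states.

6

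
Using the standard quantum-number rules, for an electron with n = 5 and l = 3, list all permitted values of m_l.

-3, -2, -1, 0, 1, 2, 3

m_l takes every integer from −l to +l. With l = 3 that gives the 7 values -3, -2, -1, 0, 1, 2, 3.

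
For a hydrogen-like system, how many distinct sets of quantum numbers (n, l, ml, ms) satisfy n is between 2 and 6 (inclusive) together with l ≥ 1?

170

For each n in the range, tally the orbitals obeying l ≥ 1:
n=2 → 3; n=3 → 8; n=4 → 15; n=5 → 24; n=6 → 35.
Orbitals: 3 + 8 + 15 + 24 + 35 = 85. Including both spin states (ms = ±1/2) gives 2 × 85 = 170 states.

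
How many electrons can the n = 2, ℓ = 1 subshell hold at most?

6

A subshell with ℓ = 1 has 2ℓ+1 = 3 orbitals, each holding 2 electrons (spin ±1/2), so 3 × 2 = 6.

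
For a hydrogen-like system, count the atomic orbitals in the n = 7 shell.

The n = 7 shell contains n² = 7² = 49 orbitals.

49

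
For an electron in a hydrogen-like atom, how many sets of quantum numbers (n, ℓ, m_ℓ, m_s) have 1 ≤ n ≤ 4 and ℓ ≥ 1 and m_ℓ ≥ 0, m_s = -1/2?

16

For each n in the range, tally the orbitals obeying ℓ ≥ 1 and m_ℓ ≥ 0:
n=2 → 2; n=3 → 5; n=4 → 9.
Orbitals: 2 + 5 + 9 = 16. With m_s fixed to -1/2 there is one state per orbital, so 16 states.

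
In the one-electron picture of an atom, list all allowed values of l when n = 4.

l is an integer with 0 ≤ l ≤ n−1, so for n = 4: l = 0, 1, 2, 3.

0, 1, 2, 3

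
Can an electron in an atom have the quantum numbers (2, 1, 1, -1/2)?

Yes

n = 2 is a positive integer. ℓ = 1 satisfies 0 ≤ ℓ ≤ n−1 = 1. m_ℓ = 1 lies in the range −ℓ … +ℓ (here −1 … 1). m_s = -1/2 is one of ±1/2.
All four constraints are satisfied.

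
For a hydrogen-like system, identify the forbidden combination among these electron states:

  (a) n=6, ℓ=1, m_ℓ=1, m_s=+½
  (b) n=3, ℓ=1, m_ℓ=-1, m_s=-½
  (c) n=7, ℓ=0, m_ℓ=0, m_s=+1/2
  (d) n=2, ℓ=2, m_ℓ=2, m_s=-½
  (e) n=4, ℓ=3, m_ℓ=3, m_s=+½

(d) has ℓ = 2 ≥ n = 2, violating 0 ≤ ℓ ≤ n−1.
The remaining sets (a), (b), (c), (e) satisfy all four rules.

(d)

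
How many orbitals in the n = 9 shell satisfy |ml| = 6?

6

Go through l = 0, …, 8 (the values permitted for n = 9).
Orbitals with |ml| = 6, by l: l=6 → 2; l=7 → 2; l=8 → 2.
Total orbitals: 2 + 2 + 2 = 6.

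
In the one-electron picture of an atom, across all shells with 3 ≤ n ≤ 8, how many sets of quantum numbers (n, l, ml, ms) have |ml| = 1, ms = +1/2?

Treat each shell separately and count matching orbitals:
n=3 → 4; n=4 → 6; n=5 → 8; n=6 → 10; n=7 → 12; n=8 → 14.
Orbitals: 4 + 6 + 8 + 10 + 12 + 14 = 54. With ms fixed to +1/2 there is one state per orbital, so 54 states.

54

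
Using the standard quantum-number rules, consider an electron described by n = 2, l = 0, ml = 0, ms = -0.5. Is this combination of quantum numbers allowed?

n = 2 is a positive integer. l = 0 satisfies 0 ≤ l ≤ n−1 = 1. ml = 0 lies in the range −l … +l (here 0). ms = -1/2 is one of ±1/2.
All four constraints are satisfied.

Allowed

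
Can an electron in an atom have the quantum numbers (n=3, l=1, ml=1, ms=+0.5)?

n = 3 is a positive integer. l = 1 satisfies 0 ≤ l ≤ n−1 = 2. ml = 1 lies in the range −l … +l (here −1 … 1). ms = +1/2 is one of ±1/2.
All four constraints are satisfied.

Allowed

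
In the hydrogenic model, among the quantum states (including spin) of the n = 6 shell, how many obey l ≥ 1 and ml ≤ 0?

Go through l = 0, …, 5 (the values permitted for n = 6).
Orbitals with l ≥ 1 and ml ≤ 0, by l: l=1 → 2; l=2 → 3; l=3 → 4; l=4 → 5; l=5 → 6.
Orbitals: 2 + 3 + 4 + 5 + 6 = 20. Each orbital carries two spin states, so 20 × 2 = 40 states.

40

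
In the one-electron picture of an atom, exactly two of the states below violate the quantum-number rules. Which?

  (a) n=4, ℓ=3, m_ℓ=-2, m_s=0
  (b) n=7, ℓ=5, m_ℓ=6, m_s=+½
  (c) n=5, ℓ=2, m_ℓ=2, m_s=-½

(a) and (b)

(a) has m_s = 0, but an electron's spin must be ±1/2.
(b) has |m_ℓ| = 6 > ℓ = 5, violating −ℓ ≤ m_ℓ ≤ ℓ.
The remaining set (c) satisfies all four rules.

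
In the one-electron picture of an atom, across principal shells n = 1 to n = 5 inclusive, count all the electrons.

Shell n has n² orbitals: 1²=1 + 2²=4 + 3²=9 + 4²=16 + 5²=25 = 55 orbitals.
Two spin states per orbital: 2 × 55 = 110 electrons.

110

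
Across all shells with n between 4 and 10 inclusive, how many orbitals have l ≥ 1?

364

Treat each shell separately and count matching orbitals:
n=4 → 15; n=5 → 24; n=6 → 35; n=7 → 48; n=8 → 63; n=9 → 80; n=10 → 99.
Total orbitals: 15 + 24 + 35 + 48 + 63 + 80 + 99 = 364.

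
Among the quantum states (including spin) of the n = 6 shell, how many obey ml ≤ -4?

6

The n = 6 shell has l = 0 through 5; check each.
Per l-value: l=4 → 1; l=5 → 2.
Orbitals: 1 + 2 = 3. Each orbital carries two spin states, so 3 × 2 = 6 states.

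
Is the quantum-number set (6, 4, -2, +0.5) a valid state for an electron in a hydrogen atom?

n = 6 is a positive integer. ℓ = 4 satisfies 0 ≤ ℓ ≤ n−1 = 5. m_ℓ = -2 lies in the range −ℓ … +ℓ (here −4 … 4). m_s = +1/2 is one of ±1/2.
All four constraints are satisfied.

Allowed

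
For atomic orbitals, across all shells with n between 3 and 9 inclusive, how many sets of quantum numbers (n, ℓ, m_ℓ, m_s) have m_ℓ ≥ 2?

For each n in the range, tally the orbitals obeying m_ℓ ≥ 2:
n=3 → 1; n=4 → 3; n=5 → 6; n=6 → 10; n=7 → 15; n=8 → 21; n=9 → 28.
Orbitals: 1 + 3 + 6 + 10 + 15 + 21 + 28 = 84. Including both spin states (m_s = ±1/2) gives 2 × 84 = 168 states.

168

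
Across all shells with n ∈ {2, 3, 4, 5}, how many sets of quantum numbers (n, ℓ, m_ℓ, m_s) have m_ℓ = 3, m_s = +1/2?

3

Work shell by shell — for each n, count the (ℓ, m_ℓ) pairs that satisfy m_ℓ = 3:
n=4 → 1; n=5 → 2.
Orbitals: 1 + 2 = 3. With m_s fixed to +1/2 there is one state per orbital, so 3 states.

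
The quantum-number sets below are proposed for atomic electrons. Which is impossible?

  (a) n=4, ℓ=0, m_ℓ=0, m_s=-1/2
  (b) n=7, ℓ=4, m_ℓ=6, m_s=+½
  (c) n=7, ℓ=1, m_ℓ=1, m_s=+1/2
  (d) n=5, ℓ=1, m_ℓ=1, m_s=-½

(b) has |m_ℓ| = 6 > ℓ = 4, violating −ℓ ≤ m_ℓ ≤ ℓ.
The remaining sets (a), (c), (d) satisfy all four rules.

(b)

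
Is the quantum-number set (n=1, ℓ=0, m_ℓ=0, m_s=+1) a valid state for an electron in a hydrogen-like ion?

No

The spin quantum number for an electron can only be m_s = +1/2 or −1/2; m_s = +1 is not one of those.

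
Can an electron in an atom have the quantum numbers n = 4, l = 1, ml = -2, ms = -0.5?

Invalid

The magnetic quantum number must satisfy −l ≤ ml ≤ l. With l = 1, ml can only be -1, 0, 1, so ml = -2 is forbidden.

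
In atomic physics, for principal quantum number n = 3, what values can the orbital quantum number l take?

l is an integer with 0 ≤ l ≤ n−1, so for n = 3: l = 0, 1, 2.

0, 1, 2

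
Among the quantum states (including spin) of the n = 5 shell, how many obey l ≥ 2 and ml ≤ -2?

With n = 5 the allowed l are 0, 1, …, 4.
Per l-value: l=2 → 1; l=3 → 2; l=4 → 3.
Orbitals: 1 + 2 + 3 = 6. Each orbital carries two spin states, so 6 × 2 = 12 states.

12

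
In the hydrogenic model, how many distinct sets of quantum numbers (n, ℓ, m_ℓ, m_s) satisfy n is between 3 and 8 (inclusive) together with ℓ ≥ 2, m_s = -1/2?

175

For each n in the range, tally the orbitals obeying ℓ ≥ 2:
n=3 → 5; n=4 → 12; n=5 → 21; n=6 → 32; n=7 → 45; n=8 → 60.
Orbitals: 5 + 12 + 21 + 32 + 45 + 60 = 175. With m_s fixed to -1/2 there is one state per orbital, so 175 states.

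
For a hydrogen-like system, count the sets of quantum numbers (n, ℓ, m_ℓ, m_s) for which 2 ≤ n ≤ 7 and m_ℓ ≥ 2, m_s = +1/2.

Per-shell orbital counts meeting the constraint:
n=3 → 1; n=4 → 3; n=5 → 6; n=6 → 10; n=7 → 15.
Orbitals: 1 + 3 + 6 + 10 + 15 = 35. With m_s fixed to +1/2 there is one state per orbital, so 35 states.

35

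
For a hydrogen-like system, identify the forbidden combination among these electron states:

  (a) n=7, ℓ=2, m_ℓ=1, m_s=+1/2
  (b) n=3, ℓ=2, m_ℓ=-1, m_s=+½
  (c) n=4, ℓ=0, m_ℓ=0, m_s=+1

(c) has m_s = +1, but an electron's spin must be ±1/2.
The remaining sets (a), (b) satisfy all four rules.

(c)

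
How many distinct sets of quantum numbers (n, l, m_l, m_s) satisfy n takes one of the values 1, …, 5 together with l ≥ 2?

76

Go shell by shell, enumerating (l, m_l) with l ≥ 2:
n=3 → 5; n=4 → 12; n=5 → 21.
Orbitals: 5 + 12 + 21 = 38. Including both spin states (m_s = ±1/2) gives 2 × 38 = 76 states.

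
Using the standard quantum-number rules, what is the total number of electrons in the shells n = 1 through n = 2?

Shell n has n² orbitals: 1²=1 + 2²=4 = 5 orbitals.
Two spin states per orbital: 2 × 5 = 10 electrons.

10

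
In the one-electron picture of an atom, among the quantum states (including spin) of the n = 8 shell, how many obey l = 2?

Go through l = 0, …, 7 (the values permitted for n = 8).
The (l, m_l) pairs meeting l = 2 give: l=2 → 5.
Orbitals: 5. Each orbital carries two spin states, so 5 × 2 = 10 states.

10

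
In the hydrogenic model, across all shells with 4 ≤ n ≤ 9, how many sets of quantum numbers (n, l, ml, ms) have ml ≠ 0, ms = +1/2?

Treat each shell separately and count matching orbitals:
n=4 → 12; n=5 → 20; n=6 → 30; n=7 → 42; n=8 → 56; n=9 → 72.
Orbitals: 12 + 20 + 30 + 42 + 56 + 72 = 232. With ms fixed to +1/2 there is one state per orbital, so 232 states.

232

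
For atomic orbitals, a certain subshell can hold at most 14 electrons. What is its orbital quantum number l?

l = 3

2(2l+1) = 14 ⇒ 2l+1 = 7 ⇒ l = 3.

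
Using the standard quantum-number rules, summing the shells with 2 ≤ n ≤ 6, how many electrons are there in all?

Shell n has n² orbitals: 2²=4 + 3²=9 + 4²=16 + 5²=25 + 6²=36 = 90 orbitals.
Two spin states per orbital: 2 × 90 = 180 electrons.

180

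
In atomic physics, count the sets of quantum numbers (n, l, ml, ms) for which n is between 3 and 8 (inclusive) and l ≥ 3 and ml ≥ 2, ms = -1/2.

50

For each n in the range, tally the orbitals obeying l ≥ 3 and ml ≥ 2:
n=4 → 2; n=5 → 5; n=6 → 9; n=7 → 14; n=8 → 20.
Orbitals: 2 + 5 + 9 + 14 + 20 = 50. With ms fixed to -1/2 there is one state per orbital, so 50 states.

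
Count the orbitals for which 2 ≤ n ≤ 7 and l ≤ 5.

Work shell by shell — for each n, count the (l, ml) pairs that satisfy l ≤ 5:
n=2 → 4; n=3 → 9; n=4 → 16; n=5 → 25; n=6 → 36; n=7 → 36.
Total orbitals: 4 + 9 + 16 + 25 + 36 + 36 = 126.

126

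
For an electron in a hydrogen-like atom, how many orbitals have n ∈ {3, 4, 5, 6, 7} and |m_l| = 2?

Work shell by shell — for each n, count the (l, m_l) pairs that satisfy |m_l| = 2:
n=3 → 2; n=4 → 4; n=5 → 6; n=6 → 8; n=7 → 10.
Total orbitals: 2 + 4 + 6 + 8 + 10 = 30.

30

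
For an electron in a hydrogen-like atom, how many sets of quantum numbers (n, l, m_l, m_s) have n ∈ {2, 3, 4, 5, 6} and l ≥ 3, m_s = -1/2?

50

Work shell by shell — for each n, count the (l, m_l) pairs that satisfy l ≥ 3:
n=4 → 7; n=5 → 16; n=6 → 27.
Orbitals: 7 + 16 + 27 = 50. With m_s fixed to -1/2 there is one state per orbital, so 50 states.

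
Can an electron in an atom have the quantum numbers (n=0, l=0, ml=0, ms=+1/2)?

The principal quantum number must be a positive integer (n ≥ 1), but here n = 0.

No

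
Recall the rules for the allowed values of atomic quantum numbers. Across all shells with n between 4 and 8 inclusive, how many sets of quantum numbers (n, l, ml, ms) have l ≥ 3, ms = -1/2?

Count contributing orbitals for each principal shell:
n=4 → 7; n=5 → 16; n=6 → 27; n=7 → 40; n=8 → 55.
Orbitals: 7 + 16 + 27 + 40 + 55 = 145. With ms fixed to -1/2 there is one state per orbital, so 145 states.

145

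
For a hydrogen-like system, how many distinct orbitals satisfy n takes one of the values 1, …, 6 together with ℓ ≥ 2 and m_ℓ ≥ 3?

Work shell by shell — for each n, count the (ℓ, m_ℓ) pairs that satisfy ℓ ≥ 2 and m_ℓ ≥ 3:
n=4 → 1; n=5 → 3; n=6 → 6.
Total orbitals: 1 + 3 + 6 = 10.

10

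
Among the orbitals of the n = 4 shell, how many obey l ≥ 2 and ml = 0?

2

Go through l = 0, …, 3 (the values permitted for n = 4).
The (l, ml) pairs meeting l ≥ 2 and ml = 0 give: l=2 → 1; l=3 → 1.
Total orbitals: 1 + 1 = 2.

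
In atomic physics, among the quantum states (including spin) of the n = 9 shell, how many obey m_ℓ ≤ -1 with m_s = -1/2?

For n = 9, ℓ ranges over 0 … 8.
Contributions: ℓ=1 → 1; ℓ=2 → 2; ℓ=3 → 3; ℓ=4 → 4; ℓ=5 → 5; ℓ=6 → 6; ℓ=7 → 7; ℓ=8 → 8.
Orbitals: 1 + 2 + 3 + 4 + 5 + 6 + 7 + 8 = 36. With m_s fixed to a single value there is one state per orbital, giving 36 states.

36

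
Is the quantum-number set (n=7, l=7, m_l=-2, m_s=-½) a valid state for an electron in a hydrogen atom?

The orbital quantum number must satisfy 0 ≤ l ≤ n−1. With n = 7 the allowed l values are 0, 1, 2, 3, 4, 5, 6, so l = 7 is out of range.

Invalid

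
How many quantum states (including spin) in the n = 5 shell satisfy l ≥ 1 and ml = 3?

The n = 5 shell has l = 0 through 4; check each.
Per l-value: l=3 → 1; l=4 → 1.
Orbitals: 1 + 1 = 2. Each orbital carries two spin states, so 2 × 2 = 4 states.

4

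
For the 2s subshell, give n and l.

The leading integer gives n = 2; the letter 's' means l = 0.

n = 2, l = 0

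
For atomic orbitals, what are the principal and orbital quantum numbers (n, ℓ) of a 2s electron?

The leading integer gives n = 2; the letter 's' means ℓ = 0.

n = 2, ℓ = 0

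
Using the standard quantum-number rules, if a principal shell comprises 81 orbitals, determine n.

n = 9

n² = 81 ⇒ n = 9.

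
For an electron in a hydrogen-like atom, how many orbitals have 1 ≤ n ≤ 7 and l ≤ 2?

For each n in the range, tally the orbitals obeying l ≤ 2:
n=1 → 1; n=2 → 4; n=3 → 9; n=4 → 9; n=5 → 9; n=6 → 9; n=7 → 9.
Total orbitals: 1 + 4 + 9 + 9 + 9 + 9 + 9 = 50.

50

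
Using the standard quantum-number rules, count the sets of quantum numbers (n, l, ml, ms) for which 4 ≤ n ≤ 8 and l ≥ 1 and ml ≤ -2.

110

Count contributing orbitals for each principal shell:
n=4 → 3; n=5 → 6; n=6 → 10; n=7 → 15; n=8 → 21.
Orbitals: 3 + 6 + 10 + 15 + 21 = 55. Including both spin states (ms = ±1/2) gives 2 × 55 = 110 states.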